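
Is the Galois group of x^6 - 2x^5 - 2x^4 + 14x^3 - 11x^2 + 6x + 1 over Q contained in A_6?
The polynomial is irreducible of degree 6 over Q. Its discriminant is 5489031744 = 74088^2, a perfect square. A Galois group lies in the alternating group exactly when the discriminant is a square in Q, so the Galois group (A_4) is contained in A_6.

Yes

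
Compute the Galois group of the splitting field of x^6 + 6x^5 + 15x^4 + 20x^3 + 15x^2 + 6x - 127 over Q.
The polynomial f is an irreducible sextic over Q, so G = Gal(f/Q) is one of the 16 transitive subgroups 6T1, ..., 6T16 of S_6. The discriminant of f is 1603087953297408, which is not a perfect square, so G is not contained in A_6. The transitive groups of degree 6 not contained in A_6 are: C_6 (6T1, order 6), S_3 (6T2, order 6), D_6 (6T3, order 12), C_3 x S_3 (6T5, order 18), A_4 x C_2 (6T6, order 24), S_4 (6T8, order 24), S_3 x S_3 (6T9, order 36), S_4 x C_2 (6T11, order 48), (S_3 x S_3) : C_2 (6T13, order 72), PGL(2,5) (6T14, order 120), S_6 (6T16, order 720). By Dedekind's theorem, for a prime p not dividing disc(f) the degrees of the irreducible factors of f mod p form the cycle type of an element of G. Factoring f modulo the 79 such primes p <= 419 (skipping 2, 3, which divide the discriminant), each new pattern first appears at: mod 5: f = (x^2 + 2)(x^2 + 2x + 4)(x^2 + 4x + 1), pattern 2+2+2; mod 7: f = (x^3 + 3x^2 + 3x + 4)(x^3 + 3x^2 + 3x + 5), pattern 3+3; mod 13: f = (x^6 + 6x^5 + 2x^4 + 7x^3 + 2x^2 + 6x + 3), pattern 6; mod 17: f = (x + 8)(x + 11)(x^2 + 9x + 6)(x^2 + 12x + 9), pattern 2+2+1+1; mod 31: f = (x + 5)(x + 8)(x + 12)(x + 21)(x + 25)(x + 28), pattern 1+1+1+1+1+1. No other pattern occurs in this range, so the set of observed cycle types is {2+2+2, 3+3, 6, 2+2+1+1, 1+1+1+1+1+1}. The candidates containing elements of all these cycle types are D_6 (6T3) of order 12, A_4 x C_2 (6T6) of order 24, S_3 x S_3 (6T9) of order 36, S_4 x C_2 (6T11) of order 48, (S_3 x S_3) : C_2 (6T13) of order 72, PGL(2,5) (6T14) of order 120, S_6 (6T16) of order 720; the others are excluded. The observed types are precisely the cycle types that occur in D_6 (6T3). Each of the other remaining candidates has further cycle types, and by the Chebotarev density theorem the matching factorization patterns would occur for a proportion of primes equal to their share of the group: A_4 x C_2 (6T6) additionally contains elements of type 2+1+1+1+1 (3 of its 24 elements, about 12% of primes); S_3 x S_3 (6T9) additionally contains elements of type 3+1+1+1 (4 of its 36 elements, about 11% of primes); S_4 x C_2 (6T11) additionally contains elements of type 4+2, 4+1+1, 2+1+1+1+1 (15 of its 48 elements, about 31% of primes); (S_3 x S_3) : C_2 (6T13) additionally contains elements of type 4+2, 3+2+1, 3+1+1+1, 2+1+1+1+1 (40 of its 72 elements, about 56% of primes); PGL(2,5) (6T14) additionally contains elements of type 5+1, 4+1+1 (54 of its 120 elements, about 45% of primes); S_6 (6T16) additionally contains elements of type 5+1, 4+2, 4+1+1, 3+2+1, 3+1+1+1, 2+1+1+1+1 (499 of its 720 elements, about 69% of primes). None of the 79 primes tested shows any such pattern (for each of these groups the chance of that is below 10^-4), which rules them out. Hence G = D_6 (6T3), of order 12.

D_6, the dihedral group of order 12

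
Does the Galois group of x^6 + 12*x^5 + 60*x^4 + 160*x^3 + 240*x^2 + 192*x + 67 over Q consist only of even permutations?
No

The polynomial is irreducible of degree 6 over Q. Its discriminant is -11337408, which is not a perfect square. A Galois group lies in the alternating group exactly when the discriminant is a square in Q, so the Galois group (S_3) is not contained in A_6.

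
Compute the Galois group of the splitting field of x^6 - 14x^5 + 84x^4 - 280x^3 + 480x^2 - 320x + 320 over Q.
The polynomial f is an irreducible sextic over Q, so G = Gal(f/Q) is one of the 16 transitive subgroups 6T1, ..., 6T16 of S_6. The discriminant of f is 564385546240000 = 23756800^2, a perfect square, so G is contained in A_6. The transitive groups of degree 6 contained in A_6 are: A_4 (6T4, order 12), S_4 (6T7, order 24), (C_3 x C_3) : C_4 (6T10, order 36), PSL(2,5) (6T12, order 60), A_6 (6T15, order 360). By Dedekind's theorem, for a prime p not dividing disc(f) the degrees of the irreducible factors of f mod p form the cycle type of an element of G. Factoring f modulo the 19 such primes p <= 79 (skipping 2, 5, 29, which divide the discriminant), each new pattern first appears at: mod 3: f = (x^2 + 2x + 2)(x^4 + 2x^3 + x + 1), pattern 4+2; mod 11: f = (x^3 + 8x + 6)(x^3 + 8x^2 + 10x + 2), pattern 3+3; mod 19: f = (x + 12)(x + 14)(x^2 + 7x + 2)(x^2 + 10x + 10), pattern 2+2+1+1; mod 61: f = (x + 3)(x + 36)(x + 50)(x^3 + 19x^2 + 56x + 10), pattern 3+1+1+1. No other pattern occurs in this range, so the set of observed cycle types is {4+2, 3+3, 2+2+1+1, 3+1+1+1}. The candidates containing elements of all these cycle types are (C_3 x C_3) : C_4 (6T10) of order 36, A_6 (6T15) of order 360; the others are excluded. The observed types are precisely the cycle types that occur in (C_3 x C_3) : C_4 (6T10) (apart from the identity). Each of the other remaining candidates has further cycle types, and by the Chebotarev density theorem the matching factorization patterns would occur for a proportion of primes equal to their share of the group: A_6 (6T15) additionally contains elements of type 5+1 (144 of its 360 elements, about 40% of primes). None of the 19 primes tested shows any such pattern (for each of these groups the chance of that is below 10^-4), which rules them out. Hence G = (C_3 x C_3) : C_4 (6T10), of order 36.

(C_3 x C_3) : C_4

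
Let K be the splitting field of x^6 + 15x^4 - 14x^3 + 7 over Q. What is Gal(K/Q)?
PGL(2,5)

The polynomial f is an irreducible sextic over Q, so G = Gal(f/Q) is one of the 16 transitive subgroups 6T1, ..., 6T16 of S_6. The discriminant of f is -5217636731328, which is not a perfect square, so G is not contained in A_6. The transitive groups of degree 6 not contained in A_6 are: C_6 (6T1, order 6), S_3 (6T2, order 6), D_6 (6T3, order 12), C_3 x S_3 (6T5, order 18), A_4 x C_2 (6T6, order 24), S_4 (6T8, order 24), S_3 x S_3 (6T9, order 36), S_4 x C_2 (6T11, order 48), (S_3 x S_3) : C_2 (6T13, order 72), PGL(2,5) (6T14, order 120), S_6 (6T16, order 720). By Dedekind's theorem, for a prime p not dividing disc(f) the degrees of the irreducible factors of f mod p form the cycle type of an element of G. Factoring f modulo the 21 such primes p <= 89 (skipping 2, 3, 7, which divide the discriminant), each new pattern first appears at: mod 5: f = (x^6 + x^3 + 2), pattern 6; mod 11: f = (x + 8)(x^5 + 3x^4 + 2x^3 + 3x^2 + 9x + 5), pattern 5+1; mod 13: f = (x + 8)(x + 10)(x^4 + 8x^3 + 12x^2 + x + 10), pattern 4+1+1; mod 23: f = (x + 10)(x + 12)(x^2 + 6x + 21)(x^2 + 18x + 20), pattern 2+2+1+1; mod 43: f = (x^3 + 5x^2 + 9x + 39)(x^3 + 38x^2 + 31x + 9), pattern 3+3; mod 61: f = (x^2 + 21x + 40)(x^2 + 45x + 58)(x^2 + 56x + 34), pattern 2+2+2. No other pattern occurs in this range, so the set of observed cycle types is {6, 5+1, 4+1+1, 2+2+1+1, 3+3, 2+2+2}. The candidates containing elements of all these cycle types are PGL(2,5) (6T14) of order 120, S_6 (6T16) of order 720; the others are excluded. The observed types are precisely the cycle types that occur in PGL(2,5) (6T14) (apart from the identity). Each of the other remaining candidates has further cycle types, and by the Chebotarev density theorem the matching factorization patterns would occur for a proportion of primes equal to their share of the group: S_6 (6T16) additionally contains elements of type 4+2, 3+2+1, 3+1+1+1, 2+1+1+1+1 (265 of its 720 elements, about 37% of primes). None of the 21 primes tested shows any such pattern (for each of these groups the chance of that is below 10^-4), which rules them out. Hence G = PGL(2,5) (6T14), of order 120.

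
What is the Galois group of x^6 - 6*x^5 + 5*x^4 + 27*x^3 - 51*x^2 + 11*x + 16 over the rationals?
The polynomial f is an irreducible sextic over Q, so G = Gal(f/Q) is one of the 16 transitive subgroups 6T1, ..., 6T16 of S_6. The discriminant of f is 30991489 = 5567^2, a perfect square, so G is contained in A_6. The transitive groups of degree 6 contained in A_6 are: A_4 (6T4, order 12), S_4 (6T7, order 24), (C_3 x C_3) : C_4 (6T10, order 36), PSL(2,5) (6T12, order 60), A_6 (6T15, order 360). By Dedekind's theorem, for a prime p not dividing disc(f) the degrees of the irreducible factors of f mod p form the cycle type of an element of G. Factoring f modulo the 21 such primes p <= 79 (skipping 19, which divides the discriminant), each new pattern first appears at: mod 2: f = (x)(x^5 + x^3 + x^2 + x + 1), pattern 5+1; mod 7: f = (x^3 + 2x^2 + 4x + 5)(x^3 + 6x^2 + 3x + 6), pattern 3+3; mod 61: f = (x + 1)(x + 23)(x^2 + 44x + 55)(x^2 + 48x + 60), pattern 2+2+1+1. No other pattern occurs in this range, so the set of observed cycle types is {5+1, 3+3, 2+2+1+1}. The candidates containing elements of all these cycle types are PSL(2,5) (6T12) of order 60, A_6 (6T15) of order 360; the others are excluded. The observed types are precisely the cycle types that occur in PSL(2,5) (6T12) (apart from the identity). Each of the other remaining candidates has further cycle types, and by the Chebotarev density theorem the matching factorization patterns would occur for a proportion of primes equal to their share of the group: A_6 (6T15) additionally contains elements of type 4+2, 3+1+1+1 (130 of its 360 elements, about 36% of primes). None of the 21 primes tested shows any such pattern (for each of these groups the chance of that is below 10^-4), which rules them out. Hence G = PSL(2,5) (6T12), of order 60.

6T12: PSL(2,5)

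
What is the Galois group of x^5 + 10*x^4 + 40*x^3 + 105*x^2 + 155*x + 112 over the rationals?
The polynomial f is an irreducible quintic over Q, so G = Gal(f/Q) is a transitive subgroup of S_5: one of C_5 (5T1, order 5), D_5 (5T2, order 10), F_20 (5T3, order 20), A_5 (5T4, order 60) or S_5 (5T5, order 120). The discriminant of f is 12189453125, which is not a perfect square, so G is not contained in A_5. The transitive groups of degree 5 not contained in A_5 are: F_20 (5T3, order 20), S_5 (5T5, order 120). By Dedekind's theorem, for a prime p not dividing disc(f) the degrees of the irreducible factors of f mod p form the cycle type of an element of G. Factoring f modulo the 18 such primes p <= 67 (skipping 5, which divides the discriminant), each new pattern first appears at: mod 2: f = (x)(x^4 + x + 1), pattern 4+1; mod 11: f = (x^5 + 10x^4 + 7x^3 + 6x^2 + x + 2), pattern 5; mod 19: f = (x + 6)(x^2 + 7)(x^2 + 4x + 9), pattern 2+2+1; mod 31: f = (x + 1)(x + 8)(x + 10)(x + 26)(x + 27), pattern 1+1+1+1+1. No other pattern occurs in this range, so the set of observed cycle types is {4+1, 5, 2+2+1, 1+1+1+1+1}. The candidates containing elements of all these cycle types are F_20 (5T3) of order 20, S_5 (5T5) of order 120; the others are excluded. The observed types are precisely the cycle types that occur in F_20 (5T3). Each of the other remaining candidates has further cycle types, and by the Chebotarev density theorem the matching factorization patterns would occur for a proportion of primes equal to their share of the group: S_5 (5T5) additionally contains elements of type 3+2, 3+1+1, 2+1+1+1 (50 of its 120 elements, about 42% of primes). None of the 18 primes tested shows any such pattern (for each of these groups the chance of that is below 10^-4), which rules them out. Hence G = F_20 (5T3), of order 20.

F_20, the Frobenius group of order 20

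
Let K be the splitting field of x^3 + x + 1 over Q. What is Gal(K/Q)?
S_3, the symmetric group on 3 letters

The polynomial is an irreducible cubic over Q and its discriminant is -31, which is not a perfect square. For an irreducible cubic, a non-square discriminant gives Galois group S_3.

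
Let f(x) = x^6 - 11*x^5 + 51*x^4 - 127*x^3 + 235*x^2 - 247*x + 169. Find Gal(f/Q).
C_6 (order 6)

The polynomial f is an irreducible sextic over Q, so G = Gal(f/Q) is one of the 16 transitive subgroups 6T1, ..., 6T16 of S_6. The discriminant of f is -423386583897823, which is not a perfect square, so G is not contained in A_6. The transitive groups of degree 6 not contained in A_6 are: C_6 (6T1, order 6), S_3 (6T2, order 6), D_6 (6T3, order 12), C_3 x S_3 (6T5, order 18), A_4 x C_2 (6T6, order 24), S_4 (6T8, order 24), S_3 x S_3 (6T9, order 36), S_4 x C_2 (6T11, order 48), (S_3 x S_3) : C_2 (6T13, order 72), PGL(2,5) (6T14, order 120), S_6 (6T16, order 720). By Dedekind's theorem, for a prime p not dividing disc(f) the degrees of the irreducible factors of f mod p form the cycle type of an element of G. Factoring f modulo the 37 such primes p <= 173 (skipping 7, 13, 29, which divide the discriminant), each new pattern first appears at: mod 2: f = (x^3 + x + 1)(x^3 + x^2 + 1), pattern 3+3; mod 3: f = (x^6 + x^5 + 2x^3 + x^2 + 2x + 1), pattern 6; mod 41: f = (x^2 + 5x + 40)(x^2 + 32x + 32)(x^2 + 34x + 37), pattern 2+2+2; mod 43: f = (x + 13)(x + 18)(x + 25)(x + 31)(x + 34)(x + 40), pattern 1+1+1+1+1+1. No other pattern occurs in this range, so the set of observed cycle types is {3+3, 6, 2+2+2, 1+1+1+1+1+1}. The candidates containing elements of all these cycle types are C_6 (6T1) of order 6, D_6 (6T3) of order 12, C_3 x S_3 (6T5) of order 18, A_4 x C_2 (6T6) of order 24, S_3 x S_3 (6T9) of order 36, S_4 x C_2 (6T11) of order 48, (S_3 x S_3) : C_2 (6T13) of order 72, PGL(2,5) (6T14) of order 120, S_6 (6T16) of order 720; the others are excluded. The observed types are precisely the cycle types that occur in C_6 (6T1). Each of the other remaining candidates has further cycle types, and by the Chebotarev density theorem the matching factorization patterns would occur for a proportion of primes equal to their share of the group: D_6 (6T3) additionally contains elements of type 2+2+1+1 (3 of its 12 elements, about 25% of primes); C_3 x S_3 (6T5) additionally contains elements of type 3+1+1+1 (4 of its 18 elements, about 22% of primes); A_4 x C_2 (6T6) additionally contains elements of type 2+2+1+1, 2+1+1+1+1 (6 of its 24 elements, about 25% of primes); S_3 x S_3 (6T9) additionally contains elements of type 3+1+1+1, 2+2+1+1 (13 of its 36 elements, about 36% of primes); S_4 x C_2 (6T11) additionally contains elements of type 4+2, 4+1+1, 2+2+1+1, 2+1+1+1+1 (24 of its 48 elements, about 50% of primes); (S_3 x S_3) : C_2 (6T13) additionally contains elements of type 4+2, 3+2+1, 3+1+1+1, 2+2+1+1, 2+1+1+1+1 (49 of its 72 elements, about 68% of primes); PGL(2,5) (6T14) additionally contains elements of type 5+1, 4+1+1, 2+2+1+1 (69 of its 120 elements, about 58% of primes); S_6 (6T16) additionally contains elements of type 5+1, 4+2, 4+1+1, 3+2+1, 3+1+1+1, 2+2+1+1, 2+1+1+1+1 (544 of its 720 elements, about 76% of primes). None of the 37 primes tested shows any such pattern (for each of these groups the chance of that is below 10^-4), which rules them out. Hence G = C_6 (6T1), of order 6.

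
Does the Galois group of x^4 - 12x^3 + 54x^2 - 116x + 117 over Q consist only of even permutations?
Yes

The polynomial is irreducible of degree 4 over Q. Its discriminant is 331776 = 576^2, a perfect square. A Galois group lies in the alternating group exactly when the discriminant is a square in Q, so the Galois group (A_4) is contained in A_4.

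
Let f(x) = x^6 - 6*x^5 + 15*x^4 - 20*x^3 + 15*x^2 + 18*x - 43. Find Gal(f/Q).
A_6

The polynomial f is an irreducible sextic over Q, so G = Gal(f/Q) is one of the 16 transitive subgroups 6T1, ..., 6T16 of S_6. The discriminant of f is 746496000000 = 864000^2, a perfect square, so G is contained in A_6. The transitive groups of degree 6 contained in A_6 are: A_4 (6T4, order 12), S_4 (6T7, order 24), (C_3 x C_3) : C_4 (6T10, order 36), PSL(2,5) (6T12, order 60), A_6 (6T15, order 360). By Dedekind's theorem, for a prime p not dividing disc(f) the degrees of the irreducible factors of f mod p form the cycle type of an element of G. Factoring f modulo the 6 such primes p <= 23 (skipping 2, 3, 5, which divide the discriminant), each new pattern first appears at: mod 7: f = (x + 2)(x^5 + 6x^4 + 3x^3 + 2x^2 + 4x + 3), pattern 5+1; mod 23: f = (x + 6)(x + 11)(x + 20)(x^3 + 3x^2 + 4x + 8), pattern 3+1+1+1. No other pattern occurs in this range, so the set of observed cycle types is {5+1, 3+1+1+1}. Among the candidates above, the only group containing elements of all these cycle types is A_6 (6T15) — each of A_4 (6T4), S_4 (6T7), (C_3 x C_3) : C_4 (6T10), PSL(2,5) (6T12) lacks at least one of them. Hence G = A_6 (6T15), of order 360.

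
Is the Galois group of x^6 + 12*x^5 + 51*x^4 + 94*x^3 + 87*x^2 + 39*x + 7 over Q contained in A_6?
The polynomial is irreducible of degree 6 over Q. Its discriminant is -51195483, which is not a perfect square. A Galois group lies in the alternating group exactly when the discriminant is a square in Q, so the Galois group (C_3 x S_3) is not contained in A_6.

No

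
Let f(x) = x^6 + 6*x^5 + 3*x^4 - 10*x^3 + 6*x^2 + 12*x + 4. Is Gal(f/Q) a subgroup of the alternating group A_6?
The polynomial is irreducible of degree 6 over Q. Its discriminant is 48393096192, which is not a perfect square. A Galois group lies in the alternating group exactly when the discriminant is a square in Q, so the Galois group (D_6) is not contained in A_6.

No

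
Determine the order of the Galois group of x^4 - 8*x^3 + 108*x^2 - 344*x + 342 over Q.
The degree of the splitting field over Q equals the order of the Galois group, so first determine the group. The polynomial is an irreducible quartic over Q and its discriminant is 27870660608, which is not a perfect square, so the Galois group is not contained in A_4. The resolvent cubic y^3 - 108*y^2 + 1384*y + 7520 has exactly one rational root, so the Galois group is C_4 or D_4. The quartic remains irreducible over Q(sqrt(disc)), so the group is D_4. The Galois group D_4 (4T3) has order 8, so the splitting field has degree 8 over Q.

8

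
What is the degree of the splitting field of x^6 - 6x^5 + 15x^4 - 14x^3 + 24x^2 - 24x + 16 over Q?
The degree of the splitting field over Q equals the order of the Galois group, so first determine the group. The polynomial f is an irreducible sextic over Q, so G = Gal(f/Q) is one of the 16 transitive subgroups 6T1, ..., 6T16 of S_6. The discriminant of f is -1160950579200, which is not a perfect square, so G is not contained in A_6. The transitive groups of degree 6 not contained in A_6 are: C_6 (6T1, order 6), S_3 (6T2, order 6), D_6 (6T3, order 12), C_3 x S_3 (6T5, order 18), A_4 x C_2 (6T6, order 24), S_4 (6T8, order 24), S_3 x S_3 (6T9, order 36), S_4 x C_2 (6T11, order 48), (S_3 x S_3) : C_2 (6T13, order 72), PGL(2,5) (6T14, order 120), S_6 (6T16, order 720). By Dedekind's theorem, for a prime p not dividing disc(f) the degrees of the irreducible factors of f mod p form the cycle type of an element of G. Factoring f modulo the 23 such primes p <= 101 (skipping 2, 3, 5, which divide the discriminant), each new pattern first appears at: mod 7: f = (x^3 + 4x^2 + 2x + 5)(x^3 + 4x^2 + 4x + 6), pattern 3+3; mod 11: f = (x^2 + 4x + 5)(x^2 + 5x + 7)(x^2 + 7x + 8), pattern 2+2+2; mod 61: f = (x + 23)(x + 25)(x + 42)(x + 46)(x + 48)(x + 54), pattern 1+1+1+1+1+1. No other pattern occurs in this range, so the set of observed cycle types is {3+3, 2+2+2, 1+1+1+1+1+1}. The candidates containing elements of all these cycle types are C_6 (6T1) of order 6, S_3 (6T2) of order 6, D_6 (6T3) of order 12, C_3 x S_3 (6T5) of order 18, A_4 x C_2 (6T6) of order 24, S_4 (6T8) of order 24, S_3 x S_3 (6T9) of order 36, S_4 x C_2 (6T11) of order 48, (S_3 x S_3) : C_2 (6T13) of order 72, PGL(2,5) (6T14) of order 120, S_6 (6T16) of order 720; the others are excluded. The observed types are precisely the cycle types that occur in S_3 (6T2). Each of the other remaining candidates has further cycle types, and by the Chebotarev density theorem the matching factorization patterns would occur for a proportion of primes equal to their share of the group: C_6 (6T1) additionally contains elements of type 6 (2 of its 6 elements, about 33% of primes); D_6 (6T3) additionally contains elements of type 6, 2+2+1+1 (5 of its 12 elements, about 42% of primes); C_3 x S_3 (6T5) additionally contains elements of type 6, 3+1+1+1 (10 of its 18 elements, about 56% of primes); A_4 x C_2 (6T6) additionally contains elements of type 6, 2+2+1+1, 2+1+1+1+1 (14 of its 24 elements, about 58% of primes); S_4 (6T8) additionally contains elements of type 4+1+1, 2+2+1+1 (9 of its 24 elements, about 38% of primes); S_3 x S_3 (6T9) additionally contains elements of type 6, 3+1+1+1, 2+2+1+1 (25 of its 36 elements, about 69% of primes); S_4 x C_2 (6T11) additionally contains elements of type 6, 4+2, 4+1+1, 2+2+1+1, 2+1+1+1+1 (32 of its 48 elements, about 67% of primes); (S_3 x S_3) : C_2 (6T13) additionally contains elements of type 6, 4+2, 3+2+1, 3+1+1+1, 2+2+1+1, 2+1+1+1+1 (61 of its 72 elements, about 85% of primes); PGL(2,5) (6T14) additionally contains elements of type 6, 5+1, 4+1+1, 2+2+1+1 (89 of its 120 elements, about 74% of primes); S_6 (6T16) additionally contains elements of type 6, 5+1, 4+2, 4+1+1, 3+2+1, 3+1+1+1, 2+2+1+1, 2+1+1+1+1 (664 of its 720 elements, about 92% of primes). None of the 23 primes tested shows any such pattern (for each of these groups the chance of that is below 10^-4), which rules them out. Hence G = S_3 (6T2), of order 6. The Galois group S_3 (6T2) has order 6, so the splitting field has degree 6 over Q.

6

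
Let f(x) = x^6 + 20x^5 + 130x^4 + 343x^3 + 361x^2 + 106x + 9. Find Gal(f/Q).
PSL(2,5), A_5 acting on 6 points

The polynomial f is an irreducible sextic over Q, so G = Gal(f/Q) is one of the 16 transitive subgroups 6T1, ..., 6T16 of S_6. The discriminant of f is 3646117689361 = 1909481^2, a perfect square, so G is contained in A_6. The transitive groups of degree 6 contained in A_6 are: A_4 (6T4, order 12), S_4 (6T7, order 24), (C_3 x C_3) : C_4 (6T10, order 36), PSL(2,5) (6T12, order 60), A_6 (6T15, order 360). By Dedekind's theorem, for a prime p not dividing disc(f) the degrees of the irreducible factors of f mod p form the cycle type of an element of G. Factoring f modulo the 21 such primes p <= 83 (skipping 7, 19, which divide the discriminant), each new pattern first appears at: mod 2: f = (x + 1)(x^5 + x^4 + x^3 + x + 1), pattern 5+1; mod 11: f = (x^3 + 2x^2 + 10x + 3)(x^3 + 7x^2 + 7x + 3), pattern 3+3; mod 61: f = (x + 4)(x + 27)(x^2 + 25x + 47)(x^2 + 25x + 57), pattern 2+2+1+1. No other pattern occurs in this range, so the set of observed cycle types is {5+1, 3+3, 2+2+1+1}. The candidates containing elements of all these cycle types are PSL(2,5) (6T12) of order 60, A_6 (6T15) of order 360; the others are excluded. The observed types are precisely the cycle types that occur in PSL(2,5) (6T12) (apart from the identity). Each of the other remaining candidates has further cycle types, and by the Chebotarev density theorem the matching factorization patterns would occur for a proportion of primes equal to their share of the group: A_6 (6T15) additionally contains elements of type 4+2, 3+1+1+1 (130 of its 360 elements, about 36% of primes). None of the 21 primes tested shows any such pattern (for each of these groups the chance of that is below 10^-4), which rules them out. Hence G = PSL(2,5) (6T12), of order 60.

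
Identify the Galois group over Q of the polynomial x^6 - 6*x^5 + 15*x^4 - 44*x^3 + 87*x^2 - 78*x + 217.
The polynomial f is an irreducible sextic over Q, so G = Gal(f/Q) is one of the 16 transitive subgroups 6T1, ..., 6T16 of S_6. The discriminant of f is -190210142896128, which is not a perfect square, so G is not contained in A_6. The transitive groups of degree 6 not contained in A_6 are: C_6 (6T1, order 6), S_3 (6T2, order 6), D_6 (6T3, order 12), C_3 x S_3 (6T5, order 18), A_4 x C_2 (6T6, order 24), S_4 (6T8, order 24), S_3 x S_3 (6T9, order 36), S_4 x C_2 (6T11, order 48), (S_3 x S_3) : C_2 (6T13, order 72), PGL(2,5) (6T14, order 120), S_6 (6T16, order 720). By Dedekind's theorem, for a prime p not dividing disc(f) the degrees of the irreducible factors of f mod p form the cycle type of an element of G. Factoring f modulo the 33 such primes p <= 149 (skipping 2, 3, which divide the discriminant), each new pattern first appears at: mod 5: f = (x^6 + 4x^5 + x^3 + 2x^2 + 2x + 2), pattern 6; mod 7: f = (x)(x + 1)(x + 3)(x^3 + 4x^2 + 3x + 2), pattern 3+1+1+1; mod 17: f = (x^2 + 10)(x^2 + 5x + 5)(x^2 + 6x + 4), pattern 2+2+2; mod 19: f = (x^3 + 16x^2 + 3x + 3)(x^3 + 16x^2 + 3x + 9), pattern 3+3; mod 73: f = (x + 25)(x + 41)(x + 43)(x + 57)(x + 59)(x + 61), pattern 1+1+1+1+1+1. No other pattern occurs in this range, so the set of observed cycle types is {6, 3+1+1+1, 2+2+2, 3+3, 1+1+1+1+1+1}. The candidates containing elements of all these cycle types are C_3 x S_3 (6T5) of order 18, S_3 x S_3 (6T9) of order 36, (S_3 x S_3) : C_2 (6T13) of order 72, S_6 (6T16) of order 720; the others are excluded. The observed types are precisely the cycle types that occur in C_3 x S_3 (6T5). Each of the other remaining candidates has further cycle types, and by the Chebotarev density theorem the matching factorization patterns would occur for a proportion of primes equal to their share of the group: S_3 x S_3 (6T9) additionally contains elements of type 2+2+1+1 (9 of its 36 elements, about 25% of primes); (S_3 x S_3) : C_2 (6T13) additionally contains elements of type 4+2, 3+2+1, 2+2+1+1, 2+1+1+1+1 (45 of its 72 elements, about 62% of primes); S_6 (6T16) additionally contains elements of type 5+1, 4+2, 4+1+1, 3+2+1, 2+2+1+1, 2+1+1+1+1 (504 of its 720 elements, about 70% of primes). None of the 33 primes tested shows any such pattern (for each of these groups the chance of that is below 10^-4), which rules them out. Hence G = C_3 x S_3 (6T5), of order 18.

C_3 x S_3 (also written G18)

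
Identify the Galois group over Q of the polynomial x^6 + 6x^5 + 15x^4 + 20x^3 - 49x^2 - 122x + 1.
S_4 x C_2

The polynomial f is an irreducible sextic over Q, so G = Gal(f/Q) is one of the 16 transitive subgroups 6T1, ..., 6T16 of S_6. The discriminant of f is -3603718079512576, which is not a perfect square, so G is not contained in A_6. The transitive groups of degree 6 not contained in A_6 are: C_6 (6T1, order 6), S_3 (6T2, order 6), D_6 (6T3, order 12), C_3 x S_3 (6T5, order 18), A_4 x C_2 (6T6, order 24), S_4 (6T8, order 24), S_3 x S_3 (6T9, order 36), S_4 x C_2 (6T11, order 48), (S_3 x S_3) : C_2 (6T13, order 72), PGL(2,5) (6T14, order 120), S_6 (6T16, order 720). By Dedekind's theorem, for a prime p not dividing disc(f) the degrees of the irreducible factors of f mod p form the cycle type of an element of G. Factoring f modulo the 67 such primes p <= 347 (skipping 2, 229, which divide the discriminant), each new pattern first appears at: mod 3: f = (x^6 + 2x^3 + 2x^2 + x + 1), pattern 6; mod 5: f = (x^3 + 2x^2 + 4x + 4)(x^3 + 4x^2 + 3x + 4), pattern 3+3; mod 7: f = (x + 4)(x + 5)(x^4 + 4x^3 + x^2 + x + 6), pattern 4+1+1; mod 13: f = (x^2 + 2x + 8)(x^4 + 4x^3 + 12x^2 + 3x + 5), pattern 4+2; mod 23: f = (x^2 + 2x + 3)(x^2 + 12x + 14)(x^2 + 15x + 17), pattern 2+2+2; mod 29: f = (x + 10)(x + 21)(x^2 + 27)(x^2 + 4x + 2), pattern 2+2+1+1; mod 193: f = (x + 6)(x + 13)(x + 89)(x + 106)(x + 182)(x + 189), pattern 1+1+1+1+1+1; mod 347: f = (x + 7)(x + 46)(x + 303)(x + 342)(x^2 + 2x + 327), pattern 2+1+1+1+1. No other pattern occurs in this range, so the set of observed cycle types is {6, 3+3, 4+1+1, 4+2, 2+2+2, 2+2+1+1, 1+1+1+1+1+1, 2+1+1+1+1}. The candidates containing elements of all these cycle types are S_4 x C_2 (6T11) of order 48, S_6 (6T16) of order 720; the others are excluded. The observed types are precisely the cycle types that occur in S_4 x C_2 (6T11). Each of the other remaining candidates has further cycle types, and by the Chebotarev density theorem the matching factorization patterns would occur for a proportion of primes equal to their share of the group: S_6 (6T16) additionally contains elements of type 5+1, 3+2+1, 3+1+1+1 (304 of its 720 elements, about 42% of primes). None of the 67 primes tested shows any such pattern (for each of these groups the chance of that is below 10^-4), which rules them out. Hence G = S_4 x C_2 (6T11), of order 48.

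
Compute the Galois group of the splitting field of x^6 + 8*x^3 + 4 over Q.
The polynomial f is an irreducible sextic over Q, so G = Gal(f/Q) is one of the 16 transitive subgroups 6T1, ..., 6T16 of S_6. The discriminant of f is 1289945088, which is not a perfect square, so G is not contained in A_6. The transitive groups of degree 6 not contained in A_6 are: C_6 (6T1, order 6), S_3 (6T2, order 6), D_6 (6T3, order 12), C_3 x S_3 (6T5, order 18), A_4 x C_2 (6T6, order 24), S_4 (6T8, order 24), S_3 x S_3 (6T9, order 36), S_4 x C_2 (6T11, order 48), (S_3 x S_3) : C_2 (6T13, order 72), PGL(2,5) (6T14, order 120), S_6 (6T16, order 720). By Dedekind's theorem, for a prime p not dividing disc(f) the degrees of the irreducible factors of f mod p form the cycle type of an element of G. Factoring f modulo the 23 such primes p <= 97 (skipping 2, 3, which divide the discriminant), each new pattern first appears at: mod 5: f = (x^6 + 3x^3 + 4), pattern 6; mod 11: f = (x + 3)(x + 9)(x^2 + 2x + 4)(x^2 + 8x + 9), pattern 2+2+1+1; mod 13: f = (x + 4)(x + 10)(x + 12)(x^3 + 9), pattern 3+1+1+1; mod 31: f = (x^2 + 16x + 18)(x^2 + 18x + 16)(x^2 + 28x + 28), pattern 2+2+2; mod 97: f = (x^3 + 24)(x^3 + 81), pattern 3+3. No other pattern occurs in this range, so the set of observed cycle types is {6, 2+2+1+1, 3+1+1+1, 2+2+2, 3+3}. The candidates containing elements of all these cycle types are S_3 x S_3 (6T9) of order 36, (S_3 x S_3) : C_2 (6T13) of order 72, S_6 (6T16) of order 720; the others are excluded. The observed types are precisely the cycle types that occur in S_3 x S_3 (6T9) (apart from the identity). Each of the other remaining candidates has further cycle types, and by the Chebotarev density theorem the matching factorization patterns would occur for a proportion of primes equal to their share of the group: (S_3 x S_3) : C_2 (6T13) additionally contains elements of type 4+2, 3+2+1, 2+1+1+1+1 (36 of its 72 elements, about 50% of primes); S_6 (6T16) additionally contains elements of type 5+1, 4+2, 4+1+1, 3+2+1, 2+1+1+1+1 (459 of its 720 elements, about 64% of primes). None of the 23 primes tested shows any such pattern (for each of these groups the chance of that is below 10^-4), which rules them out. Hence G = S_3 x S_3 (6T9), of order 36.

6T9: S_3 x S_3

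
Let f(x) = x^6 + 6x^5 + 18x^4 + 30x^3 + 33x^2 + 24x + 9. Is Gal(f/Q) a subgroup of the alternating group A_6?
No

The polynomial is irreducible of degree 6 over Q. Its discriminant is -16003008, which is not a perfect square. A Galois group lies in the alternating group exactly when the discriminant is a square in Q, so the Galois group (PGL(2,5)) is not contained in A_6.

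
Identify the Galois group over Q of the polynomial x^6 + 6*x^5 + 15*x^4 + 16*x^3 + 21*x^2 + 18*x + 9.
D_6

The polynomial f is an irreducible sextic over Q, so G = Gal(f/Q) is one of the 16 transitive subgroups 6T1, ..., 6T16 of S_6. The discriminant of f is -37744330752, which is not a perfect square, so G is not contained in A_6. The transitive groups of degree 6 not contained in A_6 are: C_6 (6T1, order 6), S_3 (6T2, order 6), D_6 (6T3, order 12), C_3 x S_3 (6T5, order 18), A_4 x C_2 (6T6, order 24), S_4 (6T8, order 24), S_3 x S_3 (6T9, order 36), S_4 x C_2 (6T11, order 48), (S_3 x S_3) : C_2 (6T13, order 72), PGL(2,5) (6T14, order 120), S_6 (6T16, order 720). By Dedekind's theorem, for a prime p not dividing disc(f) the degrees of the irreducible factors of f mod p form the cycle type of an element of G. Factoring f modulo the 79 such primes p <= 421 (skipping 2, 3, 53, which divide the discriminant), each new pattern first appears at: mod 5: f = (x^2 + x + 2)(x^2 + 2x + 4)(x^2 + 3x + 3), pattern 2+2+2; mod 7: f = (x^6 + 6x^5 + x^4 + 2x^3 + 4x + 2), pattern 6; mod 11: f = (x + 3)(x + 7)(x^2 + 5)(x^2 + 7x + 7), pattern 2+2+1+1; mod 19: f = (x^3 + 3x^2 + 2x + 11)(x^3 + 3x^2 + 4x + 6), pattern 3+3; mod 43: f = (x + 6)(x + 7)(x + 13)(x + 33)(x + 34)(x + 42), pattern 1+1+1+1+1+1. No other pattern occurs in this range, so the set of observed cycle types is {2+2+2, 6, 2+2+1+1, 3+3, 1+1+1+1+1+1}. The candidates containing elements of all these cycle types are D_6 (6T3) of order 12, A_4 x C_2 (6T6) of order 24, S_3 x S_3 (6T9) of order 36, S_4 x C_2 (6T11) of order 48, (S_3 x S_3) : C_2 (6T13) of order 72, PGL(2,5) (6T14) of order 120, S_6 (6T16) of order 720; the others are excluded. The observed types are precisely the cycle types that occur in D_6 (6T3). Each of the other remaining candidates has further cycle types, and by the Chebotarev density theorem the matching factorization patterns would occur for a proportion of primes equal to their share of the group: A_4 x C_2 (6T6) additionally contains elements of type 2+1+1+1+1 (3 of its 24 elements, about 12% of primes); S_3 x S_3 (6T9) additionally contains elements of type 3+1+1+1 (4 of its 36 elements, about 11% of primes); S_4 x C_2 (6T11) additionally contains elements of type 4+2, 4+1+1, 2+1+1+1+1 (15 of its 48 elements, about 31% of primes); (S_3 x S_3) : C_2 (6T13) additionally contains elements of type 4+2, 3+2+1, 3+1+1+1, 2+1+1+1+1 (40 of its 72 elements, about 56% of primes); PGL(2,5) (6T14) additionally contains elements of type 5+1, 4+1+1 (54 of its 120 elements, about 45% of primes); S_6 (6T16) additionally contains elements of type 5+1, 4+2, 4+1+1, 3+2+1, 3+1+1+1, 2+1+1+1+1 (499 of its 720 elements, about 69% of primes). None of the 79 primes tested shows any such pattern (for each of these groups the chance of that is below 10^-4), which rules them out. Hence G = D_6 (6T3), of order 12.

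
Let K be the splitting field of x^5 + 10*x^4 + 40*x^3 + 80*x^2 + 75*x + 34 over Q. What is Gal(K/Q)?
D_5

The polynomial f is an irreducible quintic over Q, so G = Gal(f/Q) is a transitive subgroup of S_5: one of C_5 (5T1, order 5), D_5 (5T2, order 10), F_20 (5T3, order 20), A_5 (5T4, order 60) or S_5 (5T5, order 120). The discriminant of f is 64000000 = 8000^2, a perfect square, so G is contained in A_5. The transitive groups of degree 5 contained in A_5 are: C_5 (5T1, order 5), D_5 (5T2, order 10), A_5 (5T4, order 60). By Dedekind's theorem, for a prime p not dividing disc(f) the degrees of the irreducible factors of f mod p form the cycle type of an element of G. Factoring f modulo the 23 such primes p <= 97 (skipping 2, 5, which divide the discriminant), each new pattern first appears at: mod 3: f = (x + 2)(x^2 + 1)(x^2 + 2x + 2), pattern 2+2+1; mod 7: f = (x^5 + 3x^4 + 5x^3 + 3x^2 + 5x + 6), pattern 5. No other pattern occurs in this range, so the set of observed cycle types is {2+2+1, 5}. The candidates containing elements of all these cycle types are D_5 (5T2) of order 10, A_5 (5T4) of order 60; the others are excluded. The observed types are precisely the cycle types that occur in D_5 (5T2) (apart from the identity). Each of the other remaining candidates has further cycle types, and by the Chebotarev density theorem the matching factorization patterns would occur for a proportion of primes equal to their share of the group: A_5 (5T4) additionally contains elements of type 3+1+1 (20 of its 60 elements, about 33% of primes). None of the 23 primes tested shows any such pattern (for each of these groups the chance of that is below 10^-4), which rules them out. Hence G = D_5 (5T2), of order 10.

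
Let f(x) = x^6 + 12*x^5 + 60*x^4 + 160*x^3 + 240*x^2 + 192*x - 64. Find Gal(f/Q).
The polynomial f is an irreducible sextic over Q, so G = Gal(f/Q) is one of the 16 transitive subgroups 6T1, ..., 6T16 of S_6. The discriminant of f is 1603087953297408, which is not a perfect square, so G is not contained in A_6. The transitive groups of degree 6 not contained in A_6 are: C_6 (6T1, order 6), S_3 (6T2, order 6), D_6 (6T3, order 12), C_3 x S_3 (6T5, order 18), A_4 x C_2 (6T6, order 24), S_4 (6T8, order 24), S_3 x S_3 (6T9, order 36), S_4 x C_2 (6T11, order 48), (S_3 x S_3) : C_2 (6T13, order 72), PGL(2,5) (6T14, order 120), S_6 (6T16, order 720). By Dedekind's theorem, for a prime p not dividing disc(f) the degrees of the irreducible factors of f mod p form the cycle type of an element of G. Factoring f modulo the 79 such primes p <= 419 (skipping 2, 3, which divide the discriminant), each new pattern first appears at: mod 5: f = (x^2 + x + 1)(x^2 + 2x + 3)(x^2 + 4x + 2), pattern 2+2+2; mod 7: f = (x^3 + 6x^2 + 5x + 4)(x^3 + 6x^2 + 5x + 5), pattern 3+3; mod 13: f = (x^6 + 12x^5 + 8x^4 + 4x^3 + 6x^2 + 10x + 1), pattern 6; mod 17: f = (x + 9)(x + 12)(x^2 + 11x + 16)(x^2 + 14x + 5), pattern 2+2+1+1; mod 31: f = (x + 6)(x + 9)(x + 13)(x + 22)(x + 26)(x + 29), pattern 1+1+1+1+1+1. No other pattern occurs in this range, so the set of observed cycle types is {2+2+2, 3+3, 6, 2+2+1+1, 1+1+1+1+1+1}. The candidates containing elements of all these cycle types are D_6 (6T3) of order 12, A_4 x C_2 (6T6) of order 24, S_3 x S_3 (6T9) of order 36, S_4 x C_2 (6T11) of order 48, (S_3 x S_3) : C_2 (6T13) of order 72, PGL(2,5) (6T14) of order 120, S_6 (6T16) of order 720; the others are excluded. The observed types are precisely the cycle types that occur in D_6 (6T3). Each of the other remaining candidates has further cycle types, and by the Chebotarev density theorem the matching factorization patterns would occur for a proportion of primes equal to their share of the group: A_4 x C_2 (6T6) additionally contains elements of type 2+1+1+1+1 (3 of its 24 elements, about 12% of primes); S_3 x S_3 (6T9) additionally contains elements of type 3+1+1+1 (4 of its 36 elements, about 11% of primes); S_4 x C_2 (6T11) additionally contains elements of type 4+2, 4+1+1, 2+1+1+1+1 (15 of its 48 elements, about 31% of primes); (S_3 x S_3) : C_2 (6T13) additionally contains elements of type 4+2, 3+2+1, 3+1+1+1, 2+1+1+1+1 (40 of its 72 elements, about 56% of primes); PGL(2,5) (6T14) additionally contains elements of type 5+1, 4+1+1 (54 of its 120 elements, about 45% of primes); S_6 (6T16) additionally contains elements of type 5+1, 4+2, 4+1+1, 3+2+1, 3+1+1+1, 2+1+1+1+1 (499 of its 720 elements, about 69% of primes). None of the 79 primes tested shows any such pattern (for each of these groups the chance of that is below 10^-4), which rules them out. Hence G = D_6 (6T3), of order 12.

D_6 (also written D6)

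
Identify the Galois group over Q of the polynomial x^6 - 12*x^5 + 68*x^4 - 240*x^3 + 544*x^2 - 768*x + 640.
(S_3 x S_3) : C_2, the group 6T13 of order 72

The polynomial f is an irreducible sextic over Q, so G = Gal(f/Q) is one of the 16 transitive subgroups 6T1, ..., 6T16 of S_6. The discriminant of f is -201485505789952, which is not a perfect square, so G is not contained in A_6. The transitive groups of degree 6 not contained in A_6 are: C_6 (6T1, order 6), S_3 (6T2, order 6), D_6 (6T3, order 12), C_3 x S_3 (6T5, order 18), A_4 x C_2 (6T6, order 24), S_4 (6T8, order 24), S_3 x S_3 (6T9, order 36), S_4 x C_2 (6T11, order 48), (S_3 x S_3) : C_2 (6T13, order 72), PGL(2,5) (6T14, order 120), S_6 (6T16, order 720). By Dedekind's theorem, for a prime p not dividing disc(f) the degrees of the irreducible factors of f mod p form the cycle type of an element of G. Factoring f modulo the 29 such primes p <= 113 (skipping 2, which divides the discriminant), each new pattern first appears at: mod 3: f = (x^6 + 2x^4 + x^2 + 1), pattern 6; mod 5: f = (x)(x^2 + 4x + 1)(x^3 + 4x^2 + x + 2), pattern 3+2+1; mod 7: f = (x^2 + 5x + 3)(x^4 + 4x^3 + 3x^2 + 6x + 1), pattern 4+2; mod 17: f = (x^3 + 11x^2 + 16x + 8)(x^3 + 11x^2 + 16x + 12), pattern 3+3; mod 19: f = (x^2 + 2x + 2)(x^2 + 10x + 15)(x^2 + 14x + 15), pattern 2+2+2; mod 37: f = (x + 4)(x + 30)(x^2 + x + 23)(x^2 + 27x + 19), pattern 2+2+1+1; mod 41: f = (x + 5)(x + 35)(x + 36)(x^3 + 35x^2 + 16x + 7), pattern 3+1+1+1; mod 113: f = (x + 65)(x + 66)(x + 69)(x + 89)(x^2 + 38x + 106), pattern 2+1+1+1+1. No other pattern occurs in this range, so the set of observed cycle types is {6, 3+2+1, 4+2, 3+3, 2+2+2, 2+2+1+1, 3+1+1+1, 2+1+1+1+1}. The candidates containing elements of all these cycle types are (S_3 x S_3) : C_2 (6T13) of order 72, S_6 (6T16) of order 720; the others are excluded. The observed types are precisely the cycle types that occur in (S_3 x S_3) : C_2 (6T13) (apart from the identity). Each of the other remaining candidates has further cycle types, and by the Chebotarev density theorem the matching factorization patterns would occur for a proportion of primes equal to their share of the group: S_6 (6T16) additionally contains elements of type 5+1, 4+1+1 (234 of its 720 elements, about 32% of primes). None of the 29 primes tested shows any such pattern (for each of these groups the chance of that is below 10^-4), which rules them out. Hence G = (S_3 x S_3) : C_2 (6T13), of order 72.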